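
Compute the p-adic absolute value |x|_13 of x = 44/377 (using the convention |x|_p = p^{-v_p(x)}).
|44/377|_13 = 13

Step 1 — compute v_13(x) by factoring powers of 13 out of the numerator and denominator: v_13(44/377) = -1. Step 2 — apply |x|_p = p^{-v_p(x)} = 13^{1} = 13.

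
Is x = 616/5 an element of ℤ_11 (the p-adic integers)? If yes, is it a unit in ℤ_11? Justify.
x ∈ ℤ_11 but not a unit; v_11(x) = 1 > 0

ℤ_11 = {x ∈ ℚ_11 : v_11(x) ≥ 0} and ℤ_11^× = {x ∈ ℤ_11 : v_11(x) = 0}. Here v_11(616/5) = v_11(num) − v_11(den) = 1; compare against these criteria.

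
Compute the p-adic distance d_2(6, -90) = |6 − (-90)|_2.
d_2(6, -90) = 1/32

Step 1 — x − y = 6 − (-90) = 96. Step 2 — v_2(96) = 5 (factor: 96 = (2^5 · 3); the sign does not affect v_p). Step 3 — |x − y|_2 = 2^{-5} = 1/32.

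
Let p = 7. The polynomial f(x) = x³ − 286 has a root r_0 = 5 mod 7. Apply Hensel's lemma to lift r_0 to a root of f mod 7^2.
r_1 = 47 (mod 49)

Hensel: r_{i+1} = r_i − f(r_i)/f′(r_i) mod 7^{i+2}, where f′(x) = 3x². Iterate:
  r_0 = 5 (mod 7)
  r_1 = 47 (mod 49)
Final: r = 47 with f(r) ≡ 0 mod 7^2.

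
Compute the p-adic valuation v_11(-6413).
v_11(-6413) = 2

v_11(n) is the largest exponent k such that 11^k divides n. Factor out: -6413 = -11^2 · 53. (Sign doesn't affect v_p.) So v_11(-6413) = 2.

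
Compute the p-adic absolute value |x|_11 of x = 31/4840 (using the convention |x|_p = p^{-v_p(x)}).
|31/4840|_11 = 121

Step 1 — compute v_11(x) by factoring powers of 11 out of the numerator and denominator: v_11(31/4840) = -2. Step 2 — apply |x|_p = p^{-v_p(x)} = 11^{2} = 121.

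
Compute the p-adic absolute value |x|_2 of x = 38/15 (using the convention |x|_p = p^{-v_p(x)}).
|38/15|_2 = 1/2

Step 1 — compute v_2(x) by factoring powers of 2 out of the numerator and denominator: v_2(38/15) = 1. Step 2 — apply |x|_p = p^{-v_p(x)} = 2^{-1} = 1/2.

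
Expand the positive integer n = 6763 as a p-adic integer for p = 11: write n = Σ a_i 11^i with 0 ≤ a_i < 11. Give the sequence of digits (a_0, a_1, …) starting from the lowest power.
(a_0, a_1, …) = (9, 9, 0, 5)

Repeated division by 11 gives the digits low-to-high: 6763 = 9 + 9·11^1 + 5·11^3. Digit sequence: (9, 9, 0, 5).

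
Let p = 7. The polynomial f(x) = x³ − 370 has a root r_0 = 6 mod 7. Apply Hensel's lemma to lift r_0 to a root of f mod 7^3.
r_2 = 286 (mod 343)

Hensel: r_{i+1} = r_i − f(r_i)/f′(r_i) mod 7^{i+2}, where f′(x) = 3x². Iterate:
  r_0 = 6 (mod 7)
  r_1 = 41 (mod 49)
  r_2 = 286 (mod 343)
Final: r = 286 with f(r) ≡ 0 mod 7^3.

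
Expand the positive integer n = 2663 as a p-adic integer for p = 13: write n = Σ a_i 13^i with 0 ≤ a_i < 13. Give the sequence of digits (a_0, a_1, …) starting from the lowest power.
(a_0, a_1, …) = (11, 9, 2, 1)

Repeated division by 13 gives the digits low-to-high: 2663 = 11 + 9·13^1 + 2·13^2 + 1·13^3. Digit sequence: (11, 9, 2, 1).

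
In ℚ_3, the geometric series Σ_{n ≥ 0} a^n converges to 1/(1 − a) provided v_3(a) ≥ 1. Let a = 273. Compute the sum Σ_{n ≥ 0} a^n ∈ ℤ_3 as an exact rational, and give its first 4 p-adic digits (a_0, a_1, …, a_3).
Σ a^n = 1/(1 − a) = -1/272;  first 4 digits = (1, 1, 1, 2)

v_3(a) = 1 ≥ 1, so the series converges in ℤ_3 to 1/(1 − a) = 1/(1 − 273) = -1/272. Expand this rational in ℤ_3: compute digits iteratively via d_i = x_i mod 3, x_{i+1} = (x_i − d_i)/3. The first 4 digits are (1, 1, 1, 2).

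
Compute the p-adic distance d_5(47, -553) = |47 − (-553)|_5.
d_5(47, -553) = 1/25

Step 1 — x − y = 47 − (-553) = 600. Step 2 — v_5(600) = 2 (factor: 600 = (5^2 · 24); the sign does not affect v_p). Step 3 — |x − y|_5 = 5^{-2} = 1/25.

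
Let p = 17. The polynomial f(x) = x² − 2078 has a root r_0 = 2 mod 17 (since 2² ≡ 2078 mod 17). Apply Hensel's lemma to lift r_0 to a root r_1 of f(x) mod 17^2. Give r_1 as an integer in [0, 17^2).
r_1 = 87 (mod 289)

Hensel's recurrence: r_{i+1} = r_i − f(r_i)·(f′(r_i))^{-1} mod 17^{i+2}, with f′(x) = 2x. Iterate:
  r_0 = 2 (mod 17)
  r_1 = 87 (mod 289)
Final: r_1 = 87, and one checks f(r_1) ≡ 0 mod 17^2.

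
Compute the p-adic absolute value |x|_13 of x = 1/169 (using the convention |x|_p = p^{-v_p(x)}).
|1/169|_13 = 169

Step 1 — compute v_13(x) by factoring powers of 13 out of the numerator and denominator: v_13(1/169) = -2. Step 2 — apply |x|_p = p^{-v_p(x)} = 13^{2} = 169.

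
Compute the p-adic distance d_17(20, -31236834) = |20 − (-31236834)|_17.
d_17(20, -31236834) = 1/1419857

Step 1 — x − y = 20 − (-31236834) = 31236854. Step 2 — v_17(31236854) = 5 (factor: 31236854 = (17^5 · 22); the sign does not affect v_p). Step 3 — |x − y|_17 = 17^{-5} = 1/1419857.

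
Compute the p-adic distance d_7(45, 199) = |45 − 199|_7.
d_7(45, 199) = 1/7

Step 1 — x − y = 45 − 199 = -154. Step 2 — v_7(-154) = 1 (factor: -154 = −(7^1 · 22); the sign does not affect v_p). Step 3 — |x − y|_7 = 7^{-1} = 1/7.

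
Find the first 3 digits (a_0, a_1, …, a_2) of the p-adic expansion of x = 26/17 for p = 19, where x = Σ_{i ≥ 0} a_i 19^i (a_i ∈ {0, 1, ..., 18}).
(a_0, …, a_2) = (6, 2, 1)

v_19(26/17) = 0 (numerator and denominator both coprime to 19), so x ∈ ℤ_19^×. Compute digits iteratively via a_i = x_i mod 19, x_{i+1} = (x_i − a_i)/19, with x_0 = x:
  x_0 = 26/17;  a_0 = 6;  x_1 = (x_0 − 6)/19 = -4/17
  x_1 = -4/17;  a_1 = 2;  x_2 = (x_1 − 2)/19 = -2/17
  x_2 = -2/17;  a_2 = 1;  x_3 = (x_2 − 1)/19 = -1/17
Digits: (6, 2, 1).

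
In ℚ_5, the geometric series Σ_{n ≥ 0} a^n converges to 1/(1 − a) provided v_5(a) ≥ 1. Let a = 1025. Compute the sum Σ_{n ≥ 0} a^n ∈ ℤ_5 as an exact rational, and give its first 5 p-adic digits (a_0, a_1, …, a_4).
Σ a^n = 1/(1 − a) = -1/1024;  first 5 digits = (1, 0, 1, 3, 2)

v_5(a) = 2 ≥ 1, so the series converges in ℤ_5 to 1/(1 − a) = 1/(1 − 1025) = -1/1024. Expand this rational in ℤ_5: compute digits iteratively via d_i = x_i mod 5, x_{i+1} = (x_i − d_i)/5. The first 5 digits are (1, 0, 1, 3, 2).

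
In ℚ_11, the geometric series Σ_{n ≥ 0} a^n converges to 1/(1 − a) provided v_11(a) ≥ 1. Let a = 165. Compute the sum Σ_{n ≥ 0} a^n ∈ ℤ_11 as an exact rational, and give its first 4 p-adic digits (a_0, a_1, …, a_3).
Σ a^n = 1/(1 − a) = -1/164;  first 4 digits = (1, 4, 6, 7)

v_11(a) = 1 ≥ 1, so the series converges in ℤ_11 to 1/(1 − a) = 1/(1 − 165) = -1/164. Expand this rational in ℤ_11: compute digits iteratively via d_i = x_i mod 11, x_{i+1} = (x_i − d_i)/11. The first 4 digits are (1, 4, 6, 7).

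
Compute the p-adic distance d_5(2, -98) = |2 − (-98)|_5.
d_5(2, -98) = 1/25

Step 1 — x − y = 2 − (-98) = 100. Step 2 — v_5(100) = 2 (factor: 100 = (5^2 · 4); the sign does not affect v_p). Step 3 — |x − y|_5 = 5^{-2} = 1/25.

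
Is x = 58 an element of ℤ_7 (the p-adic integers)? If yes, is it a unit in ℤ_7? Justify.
x ∈ ℤ_7^× (unit); v_7(x) = 0

ℤ_7 = {x ∈ ℚ_7 : v_7(x) ≥ 0} and ℤ_7^× = {x ∈ ℤ_7 : v_7(x) = 0}. Here v_7(58) = v_7(num) − v_7(den) = 0; compare against these criteria.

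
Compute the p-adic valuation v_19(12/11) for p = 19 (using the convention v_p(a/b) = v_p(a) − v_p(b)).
v_19(12/11) = 0

Factor powers of 19 from the numerator and denominator of the reduced fraction: 12 = 19^0 · 12 and 11 = 19^0 · 11. Apply v_p(a/b) = v_p(a) − v_p(b): v_19(12/11) = 0 − 0 = 0.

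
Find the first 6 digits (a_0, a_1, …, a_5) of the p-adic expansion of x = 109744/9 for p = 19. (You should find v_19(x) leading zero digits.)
(a_0, …, a_5) = (0, 0, 0, 6, 4, 4)

v_19(109744/9) = 3, so a_0 = ... = a_2 = 0. Factor out: x = 19^3 · u with u = 16/9 a unit in ℤ_19. Expand u iteratively via a_{v+i} = u_i mod 19, u_{i+1} = (u_i − a_{v+i})/19:
  u_0 = 16/9;  a_3 = 6;  u_1 = (u_0 − 6)/19 = -2/9
  u_1 = -2/9;  a_4 = 4;  u_2 = (u_1 − 4)/19 = -2/9
  u_2 = -2/9;  a_5 = 4;  u_3 = (u_2 − 4)/19 = -2/9
Digits: (0, 0, 0, 6, 4, 4).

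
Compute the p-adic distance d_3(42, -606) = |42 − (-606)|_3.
d_3(42, -606) = 1/81

Step 1 — x − y = 42 − (-606) = 648. Step 2 — v_3(648) = 4 (factor: 648 = (3^4 · 8); the sign does not affect v_p). Step 3 — |x − y|_3 = 3^{-4} = 1/81.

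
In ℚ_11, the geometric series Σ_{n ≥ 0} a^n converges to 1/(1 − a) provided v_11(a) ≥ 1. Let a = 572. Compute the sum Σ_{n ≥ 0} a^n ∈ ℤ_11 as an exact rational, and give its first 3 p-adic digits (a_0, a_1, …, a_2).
Σ a^n = 1/(1 − a) = -1/571;  first 3 digits = (1, 8, 2)

v_11(a) = 1 ≥ 1, so the series converges in ℤ_11 to 1/(1 − a) = 1/(1 − 572) = -1/571. Expand this rational in ℤ_11: compute digits iteratively via d_i = x_i mod 11, x_{i+1} = (x_i − d_i)/11. The first 3 digits are (1, 8, 2).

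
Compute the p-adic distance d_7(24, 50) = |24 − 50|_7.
d_7(24, 50) = 1

Step 1 — x − y = 24 − 50 = -26. Step 2 — v_7(-26) = 0 (factor: -26 = −(7^0 · 26); the sign does not affect v_p). Step 3 — |x − y|_7 = 7^{0} = 1.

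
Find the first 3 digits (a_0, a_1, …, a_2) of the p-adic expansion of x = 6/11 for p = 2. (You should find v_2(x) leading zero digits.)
(a_0, …, a_2) = (0, 1, 0)

v_2(6/11) = 1, so a_0 = ... = a_0 = 0. Factor out: x = 2^1 · u with u = 3/11 a unit in ℤ_2. Expand u iteratively via a_{v+i} = u_i mod 2, u_{i+1} = (u_i − a_{v+i})/2:
  u_0 = 3/11;  a_1 = 1;  u_1 = (u_0 − 1)/2 = -4/11
  u_1 = -4/11;  a_2 = 0;  u_2 = (u_1 − 0)/2 = -2/11
Digits: (0, 1, 0).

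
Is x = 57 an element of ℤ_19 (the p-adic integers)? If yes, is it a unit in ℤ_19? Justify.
x ∈ ℤ_19 but not a unit; v_19(x) = 1 > 0

ℤ_19 = {x ∈ ℚ_19 : v_19(x) ≥ 0} and ℤ_19^× = {x ∈ ℤ_19 : v_19(x) = 0}. Here v_19(57) = v_19(num) − v_19(den) = 1; compare against these criteria.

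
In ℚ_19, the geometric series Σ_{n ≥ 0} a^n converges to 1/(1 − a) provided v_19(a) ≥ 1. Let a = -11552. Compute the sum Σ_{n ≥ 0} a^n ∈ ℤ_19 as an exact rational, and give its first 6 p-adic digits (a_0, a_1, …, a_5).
Σ a^n = 1/(1 − a) = 1/11553;  first 6 digits = (1, 0, 6, 17, 16, 15)

v_19(a) = 2 ≥ 1, so the series converges in ℤ_19 to 1/(1 − a) = 1/(1 − (-11552)) = 1/11553. Expand this rational in ℤ_19: compute digits iteratively via d_i = x_i mod 19, x_{i+1} = (x_i − d_i)/19. The first 6 digits are (1, 0, 6, 17, 16, 15).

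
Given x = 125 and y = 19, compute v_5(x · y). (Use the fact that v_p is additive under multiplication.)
v_5(2375) = 3

v_p(x) = 3 (factor: 125 = 5^3 · 1); v_p(y) = 0 (factor: 19 = 5^0 · 19). Additivity: v_p(xy) = v_p(x) + v_p(y) = 3 + 0 = 3. (Direct check: xy = 2375 = 5^3 · (19).)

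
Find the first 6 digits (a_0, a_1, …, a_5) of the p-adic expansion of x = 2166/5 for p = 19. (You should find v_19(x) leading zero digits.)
(a_0, …, a_5) = (0, 0, 5, 15, 3, 15)

v_19(2166/5) = 2, so a_0 = ... = a_1 = 0. Factor out: x = 19^2 · u with u = 6/5 a unit in ℤ_19. Expand u iteratively via a_{v+i} = u_i mod 19, u_{i+1} = (u_i − a_{v+i})/19:
  u_0 = 6/5;  a_2 = 5;  u_1 = (u_0 − 5)/19 = -1/5
  u_1 = -1/5;  a_3 = 15;  u_2 = (u_1 − 15)/19 = -4/5
  u_2 = -4/5;  a_4 = 3;  u_3 = (u_2 − 3)/19 = -1/5
  u_3 = -1/5;  a_5 = 15;  u_4 = (u_3 − 15)/19 = -4/5
Digits: (0, 0, 5, 15, 3, 15).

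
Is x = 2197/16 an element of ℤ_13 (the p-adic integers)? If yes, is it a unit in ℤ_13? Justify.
x ∈ ℤ_13 but not a unit; v_13(x) = 3 > 0

ℤ_13 = {x ∈ ℚ_13 : v_13(x) ≥ 0} and ℤ_13^× = {x ∈ ℤ_13 : v_13(x) = 0}. Here v_13(2197/16) = v_13(num) − v_13(den) = 3; compare against these criteria.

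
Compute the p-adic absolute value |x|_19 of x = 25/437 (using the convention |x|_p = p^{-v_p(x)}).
|25/437|_19 = 19

Step 1 — compute v_19(x) by factoring powers of 19 out of the numerator and denominator: v_19(25/437) = -1. Step 2 — apply |x|_p = p^{-v_p(x)} = 19^{1} = 19.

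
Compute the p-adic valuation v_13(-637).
v_13(-637) = 1

v_13(n) is the largest exponent k such that 13^k divides n. Factor out: -637 = -13^1 · 49. (Sign doesn't affect v_p.) So v_13(-637) = 1.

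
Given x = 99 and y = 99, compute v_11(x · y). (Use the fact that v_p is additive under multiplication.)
v_11(9801) = 2

v_p(x) = 1 (factor: 99 = 11^1 · 9); v_p(y) = 1 (factor: 99 = 11^1 · 9). Additivity: v_p(xy) = v_p(x) + v_p(y) = 1 + 1 = 2. (Direct check: xy = 9801 = 11^2 · (81).)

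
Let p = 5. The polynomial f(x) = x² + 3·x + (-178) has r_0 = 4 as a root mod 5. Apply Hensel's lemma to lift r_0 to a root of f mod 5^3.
r_2 = 29 (mod 125)

Hensel: r_{i+1} = r_i − f(r_i)·(f′(r_i))^{-1} mod 5^{i+2}, f′(x) = 2x + 3. Iterate:
  r_0 = 4 (mod 5)
  r_1 = 4 (mod 25)
  r_2 = 29 (mod 125)
Final: r = 29 satisfies f(r) ≡ 0 mod 5^3.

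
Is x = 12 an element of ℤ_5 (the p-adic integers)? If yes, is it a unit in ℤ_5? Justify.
x ∈ ℤ_5^× (unit); v_5(x) = 0

ℤ_5 = {x ∈ ℚ_5 : v_5(x) ≥ 0} and ℤ_5^× = {x ∈ ℤ_5 : v_5(x) = 0}. Here v_5(12) = v_5(num) − v_5(den) = 0; compare against these criteria.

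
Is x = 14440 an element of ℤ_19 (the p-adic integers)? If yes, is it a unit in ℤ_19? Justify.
x ∈ ℤ_19 but not a unit; v_19(x) = 2 > 0

ℤ_19 = {x ∈ ℚ_19 : v_19(x) ≥ 0} and ℤ_19^× = {x ∈ ℤ_19 : v_19(x) = 0}. Here v_19(14440) = v_19(num) − v_19(den) = 2; compare against these criteria.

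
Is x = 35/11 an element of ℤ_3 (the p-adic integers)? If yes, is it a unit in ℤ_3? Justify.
x ∈ ℤ_3^× (unit); v_3(x) = 0

ℤ_3 = {x ∈ ℚ_3 : v_3(x) ≥ 0} and ℤ_3^× = {x ∈ ℤ_3 : v_3(x) = 0}. Here v_3(35/11) = v_3(num) − v_3(den) = 0; compare against these criteria.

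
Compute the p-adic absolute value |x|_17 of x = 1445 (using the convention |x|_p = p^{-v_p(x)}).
|1445|_17 = 1/289

Step 1 — compute v_17(x) by factoring powers of 17 out of the numerator and denominator: v_17(1445) = 2. Step 2 — apply |x|_p = p^{-v_p(x)} = 17^{-2} = 1/289.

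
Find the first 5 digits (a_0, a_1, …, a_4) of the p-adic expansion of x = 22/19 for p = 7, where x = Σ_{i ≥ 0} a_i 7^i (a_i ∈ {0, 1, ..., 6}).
(a_0, …, a_4) = (3, 6, 5, 1, 6)

v_7(22/19) = 0 (numerator and denominator both coprime to 7), so x ∈ ℤ_7^×. Compute digits iteratively via a_i = x_i mod 7, x_{i+1} = (x_i − a_i)/7, with x_0 = x:
  x_0 = 22/19;  a_0 = 3;  x_1 = (x_0 − 3)/7 = -5/19
  x_1 = -5/19;  a_1 = 6;  x_2 = (x_1 − 6)/7 = -17/19
  x_2 = -17/19;  a_2 = 5;  x_3 = (x_2 − 5)/7 = -16/19
  x_3 = -16/19;  a_3 = 1;  x_4 = (x_3 − 1)/7 = -5/19
  x_4 = -5/19;  a_4 = 6;  x_5 = (x_4 − 6)/7 = -17/19
Digits: (3, 6, 5, 1, 6).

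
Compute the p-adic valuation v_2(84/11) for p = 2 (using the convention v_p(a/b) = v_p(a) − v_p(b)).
v_2(84/11) = 2

Factor powers of 2 from the numerator and denominator of the reduced fraction: 84 = 2^2 · 21 and 11 = 2^0 · 11. Apply v_p(a/b) = v_p(a) − v_p(b): v_2(84/11) = 2 − 0 = 2.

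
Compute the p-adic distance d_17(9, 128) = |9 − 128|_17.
d_17(9, 128) = 1/17

Step 1 — x − y = 9 − 128 = -119. Step 2 — v_17(-119) = 1 (factor: -119 = −(17^1 · 7); the sign does not affect v_p). Step 3 — |x − y|_17 = 17^{-1} = 1/17.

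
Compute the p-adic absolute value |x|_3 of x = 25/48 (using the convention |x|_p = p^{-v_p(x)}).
|25/48|_3 = 3

Step 1 — compute v_3(x) by factoring powers of 3 out of the numerator and denominator: v_3(25/48) = -1. Step 2 — apply |x|_p = p^{-v_p(x)} = 3^{1} = 3.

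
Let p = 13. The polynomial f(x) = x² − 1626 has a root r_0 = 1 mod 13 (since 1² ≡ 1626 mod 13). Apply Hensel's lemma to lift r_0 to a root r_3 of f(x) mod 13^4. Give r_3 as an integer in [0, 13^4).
r_3 = 15939 (mod 28561)

Hensel's recurrence: r_{i+1} = r_i − f(r_i)·(f′(r_i))^{-1} mod 13^{i+2}, with f′(x) = 2x. Iterate:
  r_0 = 1 (mod 13)
  r_1 = 53 (mod 169)
  r_2 = 560 (mod 2197)
  r_3 = 15939 (mod 28561)
Final: r_3 = 15939, and one checks f(r_3) ≡ 0 mod 13^4.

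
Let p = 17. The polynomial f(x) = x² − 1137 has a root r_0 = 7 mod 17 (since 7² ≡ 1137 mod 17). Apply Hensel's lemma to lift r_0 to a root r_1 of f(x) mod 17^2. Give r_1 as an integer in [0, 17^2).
r_1 = 126 (mod 289)

Hensel's recurrence: r_{i+1} = r_i − f(r_i)·(f′(r_i))^{-1} mod 17^{i+2}, with f′(x) = 2x. Iterate:
  r_0 = 7 (mod 17)
  r_1 = 126 (mod 289)
Final: r_1 = 126, and one checks f(r_1) ≡ 0 mod 17^2.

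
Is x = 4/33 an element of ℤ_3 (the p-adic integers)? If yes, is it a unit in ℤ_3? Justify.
x ∉ ℤ_3 (v_3(x) = -1 < 0)

ℤ_3 = {x ∈ ℚ_3 : v_3(x) ≥ 0} and ℤ_3^× = {x ∈ ℤ_3 : v_3(x) = 0}. Here v_3(4/33) = v_3(num) − v_3(den) = -1; compare against these criteria.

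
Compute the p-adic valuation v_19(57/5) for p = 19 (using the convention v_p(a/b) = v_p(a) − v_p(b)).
v_19(57/5) = 1

Factor powers of 19 from the numerator and denominator of the reduced fraction: 57 = 19^1 · 3 and 5 = 19^0 · 5. Apply v_p(a/b) = v_p(a) − v_p(b): v_19(57/5) = 1 − 0 = 1.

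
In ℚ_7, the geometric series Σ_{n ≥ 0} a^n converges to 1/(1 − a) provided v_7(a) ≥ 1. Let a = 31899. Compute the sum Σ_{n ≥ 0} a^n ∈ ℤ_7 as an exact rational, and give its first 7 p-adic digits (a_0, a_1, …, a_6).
Σ a^n = 1/(1 − a) = -1/31898;  first 7 digits = (1, 0, 0, 2, 6, 1, 4)

v_7(a) = 3 ≥ 1, so the series converges in ℤ_7 to 1/(1 − a) = 1/(1 − 31899) = -1/31898. Expand this rational in ℤ_7: compute digits iteratively via d_i = x_i mod 7, x_{i+1} = (x_i − d_i)/7. The first 7 digits are (1, 0, 0, 2, 6, 1, 4).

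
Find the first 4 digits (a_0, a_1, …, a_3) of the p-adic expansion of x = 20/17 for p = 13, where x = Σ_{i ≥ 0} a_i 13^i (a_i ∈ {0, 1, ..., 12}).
(a_0, …, a_3) = (5, 2, 9, 10)

v_13(20/17) = 0 (numerator and denominator both coprime to 13), so x ∈ ℤ_13^×. Compute digits iteratively via a_i = x_i mod 13, x_{i+1} = (x_i − a_i)/13, with x_0 = x:
  x_0 = 20/17;  a_0 = 5;  x_1 = (x_0 − 5)/13 = -5/17
  x_1 = -5/17;  a_1 = 2;  x_2 = (x_1 − 2)/13 = -3/17
  x_2 = -3/17;  a_2 = 9;  x_3 = (x_2 − 9)/13 = -12/17
  x_3 = -12/17;  a_3 = 10;  x_4 = (x_3 − 10)/13 = -14/17
Digits: (5, 2, 9, 10).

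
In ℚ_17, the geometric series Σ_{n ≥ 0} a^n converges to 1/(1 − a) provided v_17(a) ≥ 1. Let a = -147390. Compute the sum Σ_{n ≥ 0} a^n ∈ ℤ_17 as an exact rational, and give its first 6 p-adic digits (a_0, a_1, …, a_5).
Σ a^n = 1/(1 − a) = 1/147391;  first 6 digits = (1, 0, 0, 4, 15, 16)

v_17(a) = 3 ≥ 1, so the series converges in ℤ_17 to 1/(1 − a) = 1/(1 − (-147390)) = 1/147391. Expand this rational in ℤ_17: compute digits iteratively via d_i = x_i mod 17, x_{i+1} = (x_i − d_i)/17. The first 6 digits are (1, 0, 0, 4, 15, 16).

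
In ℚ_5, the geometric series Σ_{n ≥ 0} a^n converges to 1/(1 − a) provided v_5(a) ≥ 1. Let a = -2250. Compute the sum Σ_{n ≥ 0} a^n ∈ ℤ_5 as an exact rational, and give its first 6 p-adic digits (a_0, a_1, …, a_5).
Σ a^n = 1/(1 − a) = 1/2251;  first 6 digits = (1, 0, 0, 2, 1, 4)

v_5(a) = 3 ≥ 1, so the series converges in ℤ_5 to 1/(1 − a) = 1/(1 − (-2250)) = 1/2251. Expand this rational in ℤ_5: compute digits iteratively via d_i = x_i mod 5, x_{i+1} = (x_i − d_i)/5. The first 6 digits are (1, 0, 0, 2, 1, 4).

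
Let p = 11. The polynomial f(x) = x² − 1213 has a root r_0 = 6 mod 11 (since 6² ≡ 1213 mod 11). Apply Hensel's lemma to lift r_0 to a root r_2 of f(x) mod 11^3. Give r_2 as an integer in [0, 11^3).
r_2 = 457 (mod 1331)

Hensel's recurrence: r_{i+1} = r_i − f(r_i)·(f′(r_i))^{-1} mod 11^{i+2}, with f′(x) = 2x. Iterate:
  r_0 = 6 (mod 11)
  r_1 = 94 (mod 121)
  r_2 = 457 (mod 1331)
Final: r_2 = 457, and one checks f(r_2) ≡ 0 mod 11^3.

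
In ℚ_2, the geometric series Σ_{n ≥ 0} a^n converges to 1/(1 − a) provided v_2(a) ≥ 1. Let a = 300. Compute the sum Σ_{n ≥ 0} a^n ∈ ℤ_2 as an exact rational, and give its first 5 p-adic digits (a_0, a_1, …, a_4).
Σ a^n = 1/(1 − a) = -1/299;  first 5 digits = (1, 0, 1, 1, 1)

v_2(a) = 2 ≥ 1, so the series converges in ℤ_2 to 1/(1 − a) = 1/(1 − 300) = -1/299. Expand this rational in ℤ_2: compute digits iteratively via d_i = x_i mod 2, x_{i+1} = (x_i − d_i)/2. The first 5 digits are (1, 0, 1, 1, 1).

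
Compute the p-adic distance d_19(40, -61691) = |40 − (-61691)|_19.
d_19(40, -61691) = 1/6859

Step 1 — x − y = 40 − (-61691) = 61731. Step 2 — v_19(61731) = 3 (factor: 61731 = (19^3 · 9); the sign does not affect v_p). Step 3 — |x − y|_19 = 19^{-3} = 1/6859.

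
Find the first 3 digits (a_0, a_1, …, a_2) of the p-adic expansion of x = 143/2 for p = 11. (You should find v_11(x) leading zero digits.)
(a_0, …, a_2) = (0, 1, 6)

v_11(143/2) = 1, so a_0 = ... = a_0 = 0. Factor out: x = 11^1 · u with u = 13/2 a unit in ℤ_11. Expand u iteratively via a_{v+i} = u_i mod 11, u_{i+1} = (u_i − a_{v+i})/11:
  u_0 = 13/2;  a_1 = 1;  u_1 = (u_0 − 1)/11 = 1/2
  u_1 = 1/2;  a_2 = 6;  u_2 = (u_1 − 6)/11 = -1/2
Digits: (0, 1, 6).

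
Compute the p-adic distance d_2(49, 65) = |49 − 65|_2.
d_2(49, 65) = 1/16

Step 1 — x − y = 49 − 65 = -16. Step 2 — v_2(-16) = 4 (factor: -16 = −(2^4 · 1); the sign does not affect v_p). Step 3 — |x − y|_2 = 2^{-4} = 1/16.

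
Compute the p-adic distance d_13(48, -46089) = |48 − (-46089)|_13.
d_13(48, -46089) = 1/2197

Step 1 — x − y = 48 − (-46089) = 46137. Step 2 — v_13(46137) = 3 (factor: 46137 = (13^3 · 21); the sign does not affect v_p). Step 3 — |x − y|_13 = 13^{-3} = 1/2197.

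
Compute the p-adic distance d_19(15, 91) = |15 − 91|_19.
d_19(15, 91) = 1/19

Step 1 — x − y = 15 − 91 = -76. Step 2 — v_19(-76) = 1 (factor: -76 = −(19^1 · 4); the sign does not affect v_p). Step 3 — |x − y|_19 = 19^{-1} = 1/19.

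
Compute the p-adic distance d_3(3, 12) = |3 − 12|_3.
d_3(3, 12) = 1/9

Step 1 — x − y = 3 − 12 = -9. Step 2 — v_3(-9) = 2 (factor: -9 = −(3^2 · 1); the sign does not affect v_p). Step 3 — |x − y|_3 = 3^{-2} = 1/9.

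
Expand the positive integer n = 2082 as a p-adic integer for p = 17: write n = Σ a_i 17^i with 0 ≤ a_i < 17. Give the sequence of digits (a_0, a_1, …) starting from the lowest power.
(a_0, a_1, …) = (8, 3, 7)

Repeated division by 17 gives the digits low-to-high: 2082 = 8 + 3·17^1 + 7·17^2. Digit sequence: (8, 3, 7).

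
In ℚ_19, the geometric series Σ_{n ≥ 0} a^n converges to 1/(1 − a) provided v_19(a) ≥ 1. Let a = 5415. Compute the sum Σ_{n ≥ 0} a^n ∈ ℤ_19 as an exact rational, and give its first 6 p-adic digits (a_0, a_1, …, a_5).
Σ a^n = 1/(1 − a) = -1/5414;  first 6 digits = (1, 0, 15, 0, 16, 11)

v_19(a) = 2 ≥ 1, so the series converges in ℤ_19 to 1/(1 − a) = 1/(1 − 5415) = -1/5414. Expand this rational in ℤ_19: compute digits iteratively via d_i = x_i mod 19, x_{i+1} = (x_i − d_i)/19. The first 6 digits are (1, 0, 15, 0, 16, 11).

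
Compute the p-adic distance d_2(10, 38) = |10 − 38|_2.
d_2(10, 38) = 1/4

Step 1 — x − y = 10 − 38 = -28. Step 2 — v_2(-28) = 2 (factor: -28 = −(2^2 · 7); the sign does not affect v_p). Step 3 — |x − y|_2 = 2^{-2} = 1/4.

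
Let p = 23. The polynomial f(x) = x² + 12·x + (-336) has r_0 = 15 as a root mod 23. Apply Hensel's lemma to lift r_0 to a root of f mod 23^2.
r_1 = 429 (mod 529)

Hensel: r_{i+1} = r_i − f(r_i)·(f′(r_i))^{-1} mod 23^{i+2}, f′(x) = 2x + 12. Iterate:
  r_0 = 15 (mod 23)
  r_1 = 429 (mod 529)
Final: r = 429 satisfies f(r) ≡ 0 mod 23^2.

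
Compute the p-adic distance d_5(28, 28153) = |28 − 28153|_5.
d_5(28, 28153) = 1/3125

Step 1 — x − y = 28 − 28153 = -28125. Step 2 — v_5(-28125) = 5 (factor: -28125 = −(5^5 · 9); the sign does not affect v_p). Step 3 — |x − y|_5 = 5^{-5} = 1/3125.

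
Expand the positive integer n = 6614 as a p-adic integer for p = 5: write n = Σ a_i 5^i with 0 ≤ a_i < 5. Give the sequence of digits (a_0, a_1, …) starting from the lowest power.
(a_0, a_1, …) = (4, 2, 4, 2, 0, 2)

Repeated division by 5 gives the digits low-to-high: 6614 = 4 + 2·5^1 + 4·5^2 + 2·5^3 + 2·5^5. Digit sequence: (4, 2, 4, 2, 0, 2).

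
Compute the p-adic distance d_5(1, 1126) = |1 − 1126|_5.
d_5(1, 1126) = 1/125

Step 1 — x − y = 1 − 1126 = -1125. Step 2 — v_5(-1125) = 3 (factor: -1125 = −(5^3 · 9); the sign does not affect v_p). Step 3 — |x − y|_5 = 5^{-3} = 1/125.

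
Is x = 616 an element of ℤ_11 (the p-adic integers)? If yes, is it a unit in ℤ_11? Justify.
x ∈ ℤ_11 but not a unit; v_11(x) = 1 > 0

ℤ_11 = {x ∈ ℚ_11 : v_11(x) ≥ 0} and ℤ_11^× = {x ∈ ℤ_11 : v_11(x) = 0}. Here v_11(616) = v_11(num) − v_11(den) = 1; compare against these criteria.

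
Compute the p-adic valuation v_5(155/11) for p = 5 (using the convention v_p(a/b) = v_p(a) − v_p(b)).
v_5(155/11) = 1

Factor powers of 5 from the numerator and denominator of the reduced fraction: 155 = 5^1 · 31 and 11 = 5^0 · 11. Apply v_p(a/b) = v_p(a) − v_p(b): v_5(155/11) = 1 − 0 = 1.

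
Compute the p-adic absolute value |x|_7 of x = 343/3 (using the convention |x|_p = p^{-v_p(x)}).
|343/3|_7 = 1/343

Step 1 — compute v_7(x) by factoring powers of 7 out of the numerator and denominator: v_7(343/3) = 3. Step 2 — apply |x|_p = p^{-v_p(x)} = 7^{-3} = 1/343.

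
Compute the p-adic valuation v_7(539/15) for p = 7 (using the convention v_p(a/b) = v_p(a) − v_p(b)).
v_7(539/15) = 2

Factor powers of 7 from the numerator and denominator of the reduced fraction: 539 = 7^2 · 11 and 15 = 7^0 · 15. Apply v_p(a/b) = v_p(a) − v_p(b): v_7(539/15) = 2 − 0 = 2.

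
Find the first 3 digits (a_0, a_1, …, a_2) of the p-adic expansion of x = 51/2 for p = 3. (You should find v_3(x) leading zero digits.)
(a_0, …, a_2) = (0, 1, 1)

v_3(51/2) = 1, so a_0 = ... = a_0 = 0. Factor out: x = 3^1 · u with u = 17/2 a unit in ℤ_3. Expand u iteratively via a_{v+i} = u_i mod 3, u_{i+1} = (u_i − a_{v+i})/3:
  u_0 = 17/2;  a_1 = 1;  u_1 = (u_0 − 1)/3 = 5/2
  u_1 = 5/2;  a_2 = 1;  u_2 = (u_1 − 1)/3 = 1/2
Digits: (0, 1, 1).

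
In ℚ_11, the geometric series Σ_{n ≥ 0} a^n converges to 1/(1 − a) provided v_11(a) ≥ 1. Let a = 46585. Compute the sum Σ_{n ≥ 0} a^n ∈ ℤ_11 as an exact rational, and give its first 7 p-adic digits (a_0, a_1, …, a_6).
Σ a^n = 1/(1 − a) = -1/46584;  first 7 digits = (1, 0, 0, 2, 3, 0, 4)

v_11(a) = 3 ≥ 1, so the series converges in ℤ_11 to 1/(1 − a) = 1/(1 − 46585) = -1/46584. Expand this rational in ℤ_11: compute digits iteratively via d_i = x_i mod 11, x_{i+1} = (x_i − d_i)/11. The first 7 digits are (1, 0, 0, 2, 3, 0, 4).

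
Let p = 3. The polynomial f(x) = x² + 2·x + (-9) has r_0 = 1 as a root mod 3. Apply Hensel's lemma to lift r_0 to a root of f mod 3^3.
r_2 = 7 (mod 27)

Hensel: r_{i+1} = r_i − f(r_i)·(f′(r_i))^{-1} mod 3^{i+2}, f′(x) = 2x + 2. Iterate:
  r_0 = 1 (mod 3)
  r_1 = 7 (mod 9)
  r_2 = 7 (mod 27)
Final: r = 7 satisfies f(r) ≡ 0 mod 3^3.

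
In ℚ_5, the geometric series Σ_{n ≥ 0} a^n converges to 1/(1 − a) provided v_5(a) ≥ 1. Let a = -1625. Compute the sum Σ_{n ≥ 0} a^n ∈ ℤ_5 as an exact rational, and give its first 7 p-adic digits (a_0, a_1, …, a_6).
Σ a^n = 1/(1 − a) = 1/1626;  first 7 digits = (1, 0, 0, 2, 2, 4, 3)

v_5(a) = 3 ≥ 1, so the series converges in ℤ_5 to 1/(1 − a) = 1/(1 − (-1625)) = 1/1626. Expand this rational in ℤ_5: compute digits iteratively via d_i = x_i mod 5, x_{i+1} = (x_i − d_i)/5. The first 7 digits are (1, 0, 0, 2, 2, 4, 3).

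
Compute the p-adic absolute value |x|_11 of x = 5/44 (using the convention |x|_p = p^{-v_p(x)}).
|5/44|_11 = 11

Step 1 — compute v_11(x) by factoring powers of 11 out of the numerator and denominator: v_11(5/44) = -1. Step 2 — apply |x|_p = p^{-v_p(x)} = 11^{1} = 11.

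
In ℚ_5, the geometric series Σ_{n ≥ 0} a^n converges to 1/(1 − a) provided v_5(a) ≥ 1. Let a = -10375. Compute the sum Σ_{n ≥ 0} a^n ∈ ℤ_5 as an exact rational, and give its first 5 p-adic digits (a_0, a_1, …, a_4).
Σ a^n = 1/(1 − a) = 1/10376;  first 5 digits = (1, 0, 0, 2, 3)

v_5(a) = 3 ≥ 1, so the series converges in ℤ_5 to 1/(1 − a) = 1/(1 − (-10375)) = 1/10376. Expand this rational in ℤ_5: compute digits iteratively via d_i = x_i mod 5, x_{i+1} = (x_i − d_i)/5. The first 5 digits are (1, 0, 0, 2, 3).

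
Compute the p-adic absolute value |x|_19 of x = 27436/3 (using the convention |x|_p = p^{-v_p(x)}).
|27436/3|_19 = 1/6859

Step 1 — compute v_19(x) by factoring powers of 19 out of the numerator and denominator: v_19(27436/3) = 3. Step 2 — apply |x|_p = p^{-v_p(x)} = 19^{-3} = 1/6859.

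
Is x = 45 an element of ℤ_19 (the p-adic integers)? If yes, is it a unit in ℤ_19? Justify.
x ∈ ℤ_19^× (unit); v_19(x) = 0

ℤ_19 = {x ∈ ℚ_19 : v_19(x) ≥ 0} and ℤ_19^× = {x ∈ ℤ_19 : v_19(x) = 0}. Here v_19(45) = v_19(num) − v_19(den) = 0; compare against these criteria.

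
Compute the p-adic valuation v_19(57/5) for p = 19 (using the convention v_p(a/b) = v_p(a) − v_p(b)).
v_19(57/5) = 1

Factor powers of 19 from the numerator and denominator of the reduced fraction: 57 = 19^1 · 3 and 5 = 19^0 · 5. Apply v_p(a/b) = v_p(a) − v_p(b): v_19(57/5) = 1 − 0 = 1.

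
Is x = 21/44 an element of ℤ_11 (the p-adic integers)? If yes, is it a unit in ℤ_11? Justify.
x ∉ ℤ_11 (v_11(x) = -1 < 0)

ℤ_11 = {x ∈ ℚ_11 : v_11(x) ≥ 0} and ℤ_11^× = {x ∈ ℤ_11 : v_11(x) = 0}. Here v_11(21/44) = v_11(num) − v_11(den) = -1; compare against these criteria.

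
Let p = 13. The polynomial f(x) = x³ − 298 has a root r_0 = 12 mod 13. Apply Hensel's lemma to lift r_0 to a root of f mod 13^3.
r_2 = 1000 (mod 2197)

Hensel: r_{i+1} = r_i − f(r_i)/f′(r_i) mod 13^{i+2}, where f′(x) = 3x². Iterate:
  r_0 = 12 (mod 13)
  r_1 = 155 (mod 169)
  r_2 = 1000 (mod 2197)
Final: r = 1000 with f(r) ≡ 0 mod 13^3.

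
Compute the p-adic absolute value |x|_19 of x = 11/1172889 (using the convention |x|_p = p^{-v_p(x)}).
|11/1172889|_19 = 130321

Step 1 — compute v_19(x) by factoring powers of 19 out of the numerator and denominator: v_19(11/1172889) = -4. Step 2 — apply |x|_p = p^{-v_p(x)} = 19^{4} = 130321.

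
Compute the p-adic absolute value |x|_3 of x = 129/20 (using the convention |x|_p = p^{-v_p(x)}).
|129/20|_3 = 1/3

Step 1 — compute v_3(x) by factoring powers of 3 out of the numerator and denominator: v_3(129/20) = 1. Step 2 — apply |x|_p = p^{-v_p(x)} = 3^{-1} = 1/3.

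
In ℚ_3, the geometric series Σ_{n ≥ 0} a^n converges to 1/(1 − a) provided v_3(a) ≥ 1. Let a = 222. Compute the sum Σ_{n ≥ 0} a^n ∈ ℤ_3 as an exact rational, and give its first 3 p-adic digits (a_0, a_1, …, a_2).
Σ a^n = 1/(1 − a) = -1/221;  first 3 digits = (1, 2, 1)

v_3(a) = 1 ≥ 1, so the series converges in ℤ_3 to 1/(1 − a) = 1/(1 − 222) = -1/221. Expand this rational in ℤ_3: compute digits iteratively via d_i = x_i mod 3, x_{i+1} = (x_i − d_i)/3. The first 3 digits are (1, 2, 1).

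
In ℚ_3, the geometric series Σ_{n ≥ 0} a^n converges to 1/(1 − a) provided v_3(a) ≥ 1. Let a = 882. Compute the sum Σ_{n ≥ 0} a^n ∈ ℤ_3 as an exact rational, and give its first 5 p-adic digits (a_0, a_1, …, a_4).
Σ a^n = 1/(1 − a) = -1/881;  first 5 digits = (1, 0, 2, 2, 2)

v_3(a) = 2 ≥ 1, so the series converges in ℤ_3 to 1/(1 − a) = 1/(1 − 882) = -1/881. Expand this rational in ℤ_3: compute digits iteratively via d_i = x_i mod 3, x_{i+1} = (x_i − d_i)/3. The first 5 digits are (1, 0, 2, 2, 2).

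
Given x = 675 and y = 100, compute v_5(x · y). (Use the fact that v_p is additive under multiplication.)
v_5(67500) = 4

v_p(x) = 2 (factor: 675 = 5^2 · 27); v_p(y) = 2 (factor: 100 = 5^2 · 4). Additivity: v_p(xy) = v_p(x) + v_p(y) = 2 + 2 = 4. (Direct check: xy = 67500 = 5^4 · (108).)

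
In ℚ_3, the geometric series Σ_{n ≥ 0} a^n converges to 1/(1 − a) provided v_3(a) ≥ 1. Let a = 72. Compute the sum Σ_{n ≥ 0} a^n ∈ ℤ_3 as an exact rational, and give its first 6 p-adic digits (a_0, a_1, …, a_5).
Σ a^n = 1/(1 − a) = -1/71;  first 6 digits = (1, 0, 2, 2, 1, 0)

v_3(a) = 2 ≥ 1, so the series converges in ℤ_3 to 1/(1 − a) = 1/(1 − 72) = -1/71. Expand this rational in ℤ_3: compute digits iteratively via d_i = x_i mod 3, x_{i+1} = (x_i − d_i)/3. The first 6 digits are (1, 0, 2, 2, 1, 0).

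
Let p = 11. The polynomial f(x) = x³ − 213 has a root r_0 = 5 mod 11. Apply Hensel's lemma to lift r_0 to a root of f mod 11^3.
r_2 = 808 (mod 1331)

Hensel: r_{i+1} = r_i − f(r_i)/f′(r_i) mod 11^{i+2}, where f′(x) = 3x². Iterate:
  r_0 = 5 (mod 11)
  r_1 = 82 (mod 121)
  r_2 = 808 (mod 1331)
Final: r = 808 with f(r) ≡ 0 mod 11^3.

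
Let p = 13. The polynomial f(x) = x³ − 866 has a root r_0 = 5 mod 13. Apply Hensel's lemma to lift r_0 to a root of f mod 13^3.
r_2 = 1786 (mod 2197)

Hensel: r_{i+1} = r_i − f(r_i)/f′(r_i) mod 13^{i+2}, where f′(x) = 3x². Iterate:
  r_0 = 5 (mod 13)
  r_1 = 96 (mod 169)
  r_2 = 1786 (mod 2197)
Final: r = 1786 with f(r) ≡ 0 mod 13^3.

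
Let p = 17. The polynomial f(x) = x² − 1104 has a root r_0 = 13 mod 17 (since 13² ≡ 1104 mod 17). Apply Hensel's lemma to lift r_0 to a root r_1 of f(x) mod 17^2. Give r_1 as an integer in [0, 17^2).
r_1 = 149 (mod 289)

Hensel's recurrence: r_{i+1} = r_i − f(r_i)·(f′(r_i))^{-1} mod 17^{i+2}, with f′(x) = 2x. Iterate:
  r_0 = 13 (mod 17)
  r_1 = 149 (mod 289)
Final: r_1 = 149, and one checks f(r_1) ≡ 0 mod 17^2.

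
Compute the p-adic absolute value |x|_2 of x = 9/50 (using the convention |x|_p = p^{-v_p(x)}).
|9/50|_2 = 2

Step 1 — compute v_2(x) by factoring powers of 2 out of the numerator and denominator: v_2(9/50) = -1. Step 2 — apply |x|_p = p^{-v_p(x)} = 2^{1} = 2.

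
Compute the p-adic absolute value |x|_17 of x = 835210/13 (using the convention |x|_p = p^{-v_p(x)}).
|835210/13|_17 = 1/83521

Step 1 — compute v_17(x) by factoring powers of 17 out of the numerator and denominator: v_17(835210/13) = 4. Step 2 — apply |x|_p = p^{-v_p(x)} = 17^{-4} = 1/83521.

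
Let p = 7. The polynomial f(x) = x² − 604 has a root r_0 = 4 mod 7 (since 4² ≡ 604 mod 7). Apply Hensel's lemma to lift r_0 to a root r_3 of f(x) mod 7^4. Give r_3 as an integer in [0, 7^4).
r_3 = 1278 (mod 2401)

Hensel's recurrence: r_{i+1} = r_i − f(r_i)·(f′(r_i))^{-1} mod 7^{i+2}, with f′(x) = 2x. Iterate:
  r_0 = 4 (mod 7)
  r_1 = 4 (mod 49)
  r_2 = 249 (mod 343)
  r_3 = 1278 (mod 2401)
Final: r_3 = 1278, and one checks f(r_3) ≡ 0 mod 7^4.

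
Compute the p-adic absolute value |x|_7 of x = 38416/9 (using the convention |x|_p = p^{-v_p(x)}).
|38416/9|_7 = 1/2401

Step 1 — compute v_7(x) by factoring powers of 7 out of the numerator and denominator: v_7(38416/9) = 4. Step 2 — apply |x|_p = p^{-v_p(x)} = 7^{-4} = 1/2401.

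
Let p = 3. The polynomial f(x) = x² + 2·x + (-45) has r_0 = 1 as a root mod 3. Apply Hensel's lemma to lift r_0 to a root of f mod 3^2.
r_1 = 7 (mod 9)

Hensel: r_{i+1} = r_i − f(r_i)·(f′(r_i))^{-1} mod 3^{i+2}, f′(x) = 2x + 2. Iterate:
  r_0 = 1 (mod 3)
  r_1 = 7 (mod 9)
Final: r = 7 satisfies f(r) ≡ 0 mod 3^2.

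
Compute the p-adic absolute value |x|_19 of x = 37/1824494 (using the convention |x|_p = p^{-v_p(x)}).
|37/1824494|_19 = 130321

Step 1 — compute v_19(x) by factoring powers of 19 out of the numerator and denominator: v_19(37/1824494) = -4. Step 2 — apply |x|_p = p^{-v_p(x)} = 19^{4} = 130321.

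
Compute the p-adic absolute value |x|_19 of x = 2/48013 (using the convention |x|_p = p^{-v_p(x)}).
|2/48013|_19 = 6859

Step 1 — compute v_19(x) by factoring powers of 19 out of the numerator and denominator: v_19(2/48013) = -3. Step 2 — apply |x|_p = p^{-v_p(x)} = 19^{3} = 6859.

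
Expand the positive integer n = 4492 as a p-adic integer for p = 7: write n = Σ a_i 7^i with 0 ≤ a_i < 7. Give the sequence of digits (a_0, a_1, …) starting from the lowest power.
(a_0, a_1, …) = (5, 4, 0, 6, 1)

Repeated division by 7 gives the digits low-to-high: 4492 = 5 + 4·7^1 + 6·7^3 + 1·7^4. Digit sequence: (5, 4, 0, 6, 1).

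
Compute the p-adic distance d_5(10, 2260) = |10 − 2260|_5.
d_5(10, 2260) = 1/125

Step 1 — x − y = 10 − 2260 = -2250. Step 2 — v_5(-2250) = 3 (factor: -2250 = −(5^3 · 18); the sign does not affect v_p). Step 3 — |x − y|_5 = 5^{-3} = 1/125.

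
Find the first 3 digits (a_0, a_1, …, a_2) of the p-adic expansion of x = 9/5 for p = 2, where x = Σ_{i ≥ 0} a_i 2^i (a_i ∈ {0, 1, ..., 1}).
(a_0, …, a_2) = (1, 0, 1)

v_2(9/5) = 0 (numerator and denominator both coprime to 2), so x ∈ ℤ_2^×. Compute digits iteratively via a_i = x_i mod 2, x_{i+1} = (x_i − a_i)/2, with x_0 = x:
  x_0 = 9/5;  a_0 = 1;  x_1 = (x_0 − 1)/2 = 2/5
  x_1 = 2/5;  a_1 = 0;  x_2 = (x_1 − 0)/2 = 1/5
  x_2 = 1/5;  a_2 = 1;  x_3 = (x_2 − 1)/2 = -2/5
Digits: (1, 0, 1).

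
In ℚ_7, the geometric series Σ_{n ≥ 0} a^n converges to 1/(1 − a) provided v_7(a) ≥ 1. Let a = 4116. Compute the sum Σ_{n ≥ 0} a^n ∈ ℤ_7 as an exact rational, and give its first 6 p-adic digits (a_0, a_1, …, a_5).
Σ a^n = 1/(1 − a) = -1/4115;  first 6 digits = (1, 0, 0, 5, 1, 0)

v_7(a) = 3 ≥ 1, so the series converges in ℤ_7 to 1/(1 − a) = 1/(1 − 4116) = -1/4115. Expand this rational in ℤ_7: compute digits iteratively via d_i = x_i mod 7, x_{i+1} = (x_i − d_i)/7. The first 6 digits are (1, 0, 0, 5, 1, 0).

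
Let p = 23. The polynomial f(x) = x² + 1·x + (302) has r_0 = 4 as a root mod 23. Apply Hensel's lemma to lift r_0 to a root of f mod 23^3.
r_2 = 5317 (mod 12167)

Hensel: r_{i+1} = r_i − f(r_i)·(f′(r_i))^{-1} mod 23^{i+2}, f′(x) = 2x + 1. Iterate:
  r_0 = 4 (mod 23)
  r_1 = 27 (mod 529)
  r_2 = 5317 (mod 12167)
Final: r = 5317 satisfies f(r) ≡ 0 mod 23^3.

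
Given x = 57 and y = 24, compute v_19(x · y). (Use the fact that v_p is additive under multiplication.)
v_19(1368) = 1

v_p(x) = 1 (factor: 57 = 19^1 · 3); v_p(y) = 0 (factor: 24 = 19^0 · 24). Additivity: v_p(xy) = v_p(x) + v_p(y) = 1 + 0 = 1. (Direct check: xy = 1368 = 19^1 · (72).)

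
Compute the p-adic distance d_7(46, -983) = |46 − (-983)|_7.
d_7(46, -983) = 1/343

Step 1 — x − y = 46 − (-983) = 1029. Step 2 — v_7(1029) = 3 (factor: 1029 = (7^3 · 3); the sign does not affect v_p). Step 3 — |x − y|_7 = 7^{-3} = 1/343.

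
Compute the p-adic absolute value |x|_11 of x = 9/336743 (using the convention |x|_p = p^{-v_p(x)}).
|9/336743|_11 = 14641

Step 1 — compute v_11(x) by factoring powers of 11 out of the numerator and denominator: v_11(9/336743) = -4. Step 2 — apply |x|_p = p^{-v_p(x)} = 11^{4} = 14641.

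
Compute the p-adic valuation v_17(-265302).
v_17(-265302) = 3

v_17(n) is the largest exponent k such that 17^k divides n. Factor out: -265302 = -17^3 · 54. (Sign doesn't affect v_p.) So v_17(-265302) = 3.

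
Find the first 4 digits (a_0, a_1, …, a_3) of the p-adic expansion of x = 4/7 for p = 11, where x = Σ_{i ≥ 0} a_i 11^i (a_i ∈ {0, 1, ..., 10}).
(a_0, …, a_3) = (10, 7, 4, 9)

v_11(4/7) = 0 (numerator and denominator both coprime to 11), so x ∈ ℤ_11^×. Compute digits iteratively via a_i = x_i mod 11, x_{i+1} = (x_i − a_i)/11, with x_0 = x:
  x_0 = 4/7;  a_0 = 10;  x_1 = (x_0 − 10)/11 = -6/7
  x_1 = -6/7;  a_1 = 7;  x_2 = (x_1 − 7)/11 = -5/7
  x_2 = -5/7;  a_2 = 4;  x_3 = (x_2 − 4)/11 = -3/7
  x_3 = -3/7;  a_3 = 9;  x_4 = (x_3 − 9)/11 = -6/7
Digits: (10, 7, 4, 9).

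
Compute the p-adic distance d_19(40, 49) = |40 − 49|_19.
d_19(40, 49) = 1

Step 1 — x − y = 40 − 49 = -9. Step 2 — v_19(-9) = 0 (factor: -9 = −(19^0 · 9); the sign does not affect v_p). Step 3 — |x − y|_19 = 19^{0} = 1.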